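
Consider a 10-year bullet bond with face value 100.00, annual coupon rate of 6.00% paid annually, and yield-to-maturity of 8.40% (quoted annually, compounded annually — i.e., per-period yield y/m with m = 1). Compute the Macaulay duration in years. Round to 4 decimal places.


Coupon per period c = face * coupon_rate / m = 6.000000
Periods per year m = 1; per-period yield y/m = 0.084000
Number of cashflows N = 10
Cashflows (t years, CF_t, discount factor 1/(1+y/m)^(m*t), PV):
  t = 1.0000: CF_t = 6.000000, DF = 0.922509, PV = 5.535055
  t = 2.0000: CF_t = 6.000000, DF = 0.851023, PV = 5.106140
  t = 3.0000: CF_t = 6.000000, DF = 0.785077, PV = 4.710461
  t = 4.0000: CF_t = 6.000000, DF = 0.724241, PV = 4.345444
  t = 5.0000: CF_t = 6.000000, DF = 0.668119, PV = 4.008712
  t = 6.0000: CF_t = 6.000000, DF = 0.616346, PV = 3.698074
  t = 7.0000: CF_t = 6.000000, DF = 0.568585, PV = 3.411507
  t = 8.0000: CF_t = 6.000000, DF = 0.524524, PV = 3.147147
  t = 9.0000: CF_t = 6.000000, DF = 0.483879, PV = 2.903272
  t = 10.0000: CF_t = 106.000000, DF = 0.446383, PV = 47.316547
Price P = sum_t PV_t = 84.182358
Macaulay numerator sum_t t * PV_t:
  t * PV_t at t = 1.0000: 5.535055
  t * PV_t at t = 2.0000: 10.212279
  t * PV_t at t = 3.0000: 14.131383
  t * PV_t at t = 4.0000: 17.381775
  t * PV_t at t = 5.0000: 20.043559
  t * PV_t at t = 6.0000: 22.188442
  t * PV_t at t = 7.0000: 23.880549
  t * PV_t at t = 8.0000: 25.177174
  t * PV_t at t = 9.0000: 26.129447
  t * PV_t at t = 10.0000: 473.165469
Macaulay duration D = (sum_t t * PV_t) / P = 637.845133 / 84.182358 = 7.576945

Answer: Macaulay duration = 7.5769 years


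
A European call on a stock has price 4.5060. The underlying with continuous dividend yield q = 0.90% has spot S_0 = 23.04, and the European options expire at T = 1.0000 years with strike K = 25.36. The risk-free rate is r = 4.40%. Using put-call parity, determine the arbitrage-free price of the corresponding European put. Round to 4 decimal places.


Answer: Put price = 5.9408

Derivation:
Put-call parity: C - P = S_0 * exp(-qT) - K * exp(-rT).
S_0 * exp(-qT) = 23.0400 * 0.99104038 = 22.83357033
K * exp(-rT) = 25.3600 * 0.95695396 = 24.26835236
P = C - S*exp(-qT) + K*exp(-rT)
P = 4.5060 - 22.83357033 + 24.26835236 = 5.9408


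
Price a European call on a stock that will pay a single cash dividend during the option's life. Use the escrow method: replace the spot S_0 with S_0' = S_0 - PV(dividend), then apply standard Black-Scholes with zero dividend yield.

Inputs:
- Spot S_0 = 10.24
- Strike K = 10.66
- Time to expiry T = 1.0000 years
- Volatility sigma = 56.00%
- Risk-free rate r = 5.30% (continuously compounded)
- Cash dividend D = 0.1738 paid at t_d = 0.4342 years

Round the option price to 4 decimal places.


PV(D) = D * exp(-r * t_d) = 0.1738 * 0.97725017 = 0.16984608
S_0' = S_0 - PV(D) = 10.2400 - 0.16984608 = 10.07015392
d1 = (ln(S_0'/K) + (r + sigma^2/2)*T) / (sigma*sqrt(T)) = 0.27299567
d2 = d1 - sigma*sqrt(T) = -0.28700433
exp(-rT) = 0.94838001
N(d1) = 0.60757173; N(d2) = 0.38705450
C = S_0' * N(d1) - K * exp(-rT) * N(d2) = 10.07015392 * 0.60757173 - 10.6600 * 0.94838001 * 0.38705450 = 2.2053

Answer: Price = 2.2053


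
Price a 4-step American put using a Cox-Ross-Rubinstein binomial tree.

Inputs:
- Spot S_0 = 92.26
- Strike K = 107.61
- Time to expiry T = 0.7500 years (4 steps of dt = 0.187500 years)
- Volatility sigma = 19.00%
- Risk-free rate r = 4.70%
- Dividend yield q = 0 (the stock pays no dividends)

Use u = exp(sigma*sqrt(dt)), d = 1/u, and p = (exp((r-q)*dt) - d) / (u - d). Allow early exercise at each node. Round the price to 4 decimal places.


dt = T/N = 0.187500
u = exp(sigma*sqrt(dt)) = 1.085752; d = 1/u = 0.921021
p = (exp((r-q)*dt) - d) / (u - d) = 0.533176
Discount per step: exp(-r*dt) = 0.991226
Stock lattice S(k, i) with i counting down-moves:
  k=0: S(0,0) = 92.2600
  k=1: S(1,0) = 100.1714; S(1,1) = 84.9734
  k=2: S(2,0) = 108.7613; S(2,1) = 92.2600; S(2,2) = 78.2623
  k=3: S(3,0) = 118.0877; S(3,1) = 100.1714; S(3,2) = 84.9734; S(3,3) = 72.0812
  k=4: S(4,0) = 128.2139; S(4,1) = 108.7613; S(4,2) = 92.2600; S(4,3) = 78.2623; S(4,4) = 66.3883
Terminal payoffs V(N, i) = max(K - S_T, 0):
  V(4,0) = 0.000000; V(4,1) = 0.000000; V(4,2) = 15.350000; V(4,3) = 29.347712; V(4,4) = 41.221687
Backward induction: V(k, i) = exp(-r*dt) * [p * V(k+1, i) + (1-p) * V(k+1, i+1)]; then take max(V_cont, immediate exercise) for American.
  V(3,0) = exp(-r*dt) * [p*0.000000 + (1-p)*0.000000] = 0.000000; exercise = 0.000000; V(3,0) = max -> 0.000000
  V(3,1) = exp(-r*dt) * [p*0.000000 + (1-p)*15.350000] = 7.102872; exercise = 7.438563; V(3,1) = max -> 7.438563
  V(3,2) = exp(-r*dt) * [p*15.350000 + (1-p)*29.347712] = 21.692453; exercise = 22.636600; V(3,2) = max -> 22.636600
  V(3,3) = exp(-r*dt) * [p*29.347712 + (1-p)*41.221687] = 34.584640; exercise = 35.528787; V(3,3) = max -> 35.528787
  V(2,0) = exp(-r*dt) * [p*0.000000 + (1-p)*7.438563] = 3.442030; exercise = 0.000000; V(2,0) = max -> 3.442030
  V(2,1) = exp(-r*dt) * [p*7.438563 + (1-p)*22.636600] = 14.405853; exercise = 15.350000; V(2,1) = max -> 15.350000
  V(2,2) = exp(-r*dt) * [p*22.636600 + (1-p)*35.528787] = 28.403565; exercise = 29.347712; V(2,2) = max -> 29.347712
  V(1,0) = exp(-r*dt) * [p*3.442030 + (1-p)*15.350000] = 8.921979; exercise = 7.438563; V(1,0) = max -> 8.921979
  V(1,1) = exp(-r*dt) * [p*15.350000 + (1-p)*29.347712] = 21.692453; exercise = 22.636600; V(1,1) = max -> 22.636600
  V(0,0) = exp(-r*dt) * [p*8.921979 + (1-p)*22.636600] = 15.189836; exercise = 15.350000; V(0,0) = max -> 15.350000

Answer: Price = V(0,0) = 15.3500


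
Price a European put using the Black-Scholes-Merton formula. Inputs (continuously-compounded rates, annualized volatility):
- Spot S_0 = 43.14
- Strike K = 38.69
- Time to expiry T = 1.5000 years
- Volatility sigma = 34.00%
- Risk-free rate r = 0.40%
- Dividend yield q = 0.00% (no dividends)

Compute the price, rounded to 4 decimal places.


d1 = (ln(S/K) + (r - q + 0.5*sigma^2) * T) / (sigma * sqrt(T)) = 0.48406113
d2 = d1 - sigma * sqrt(T) = 0.06764788
exp(-rT) = 0.99401796; exp(-qT) = 1.00000000
P = K * exp(-rT) * N(-d2) - S_0 * exp(-qT) * N(-d1)
N(-d1) = 0.31417124; N(-d2) = 0.47303297
P = 38.6900 * 0.99401796 * 0.47303297 - 43.1400 * 1.00000000 * 0.31417124 = 4.6388

Answer: Price = 4.6388


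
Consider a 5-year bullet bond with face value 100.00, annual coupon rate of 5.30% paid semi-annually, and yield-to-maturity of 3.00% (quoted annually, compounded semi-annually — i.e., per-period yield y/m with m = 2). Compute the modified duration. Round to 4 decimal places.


Answer: Modified duration = 4.4229

Derivation:
Coupon per period c = face * coupon_rate / m = 2.650000
Periods per year m = 2; per-period yield y/m = 0.015000
Number of cashflows N = 10
Cashflows (t years, CF_t, discount factor 1/(1+y/m)^(m*t), PV):
  t = 0.5000: CF_t = 2.650000, DF = 0.985222, PV = 2.610837
  t = 1.0000: CF_t = 2.650000, DF = 0.970662, PV = 2.572254
  t = 1.5000: CF_t = 2.650000, DF = 0.956317, PV = 2.534240
  t = 2.0000: CF_t = 2.650000, DF = 0.942184, PV = 2.496788
  t = 2.5000: CF_t = 2.650000, DF = 0.928260, PV = 2.459890
  t = 3.0000: CF_t = 2.650000, DF = 0.914542, PV = 2.423537
  t = 3.5000: CF_t = 2.650000, DF = 0.901027, PV = 2.387721
  t = 4.0000: CF_t = 2.650000, DF = 0.887711, PV = 2.352434
  t = 4.5000: CF_t = 2.650000, DF = 0.874592, PV = 2.317669
  t = 5.0000: CF_t = 102.650000, DF = 0.861667, PV = 88.450141
Price P = sum_t PV_t = 110.605512
First compute Macaulay numerator sum_t t * PV_t:
  t * PV_t at t = 0.5000: 1.305419
  t * PV_t at t = 1.0000: 2.572254
  t * PV_t at t = 1.5000: 3.801360
  t * PV_t at t = 2.0000: 4.993576
  t * PV_t at t = 2.5000: 6.149725
  t * PV_t at t = 3.0000: 7.270610
  t * PV_t at t = 3.5000: 8.357023
  t * PV_t at t = 4.0000: 9.409738
  t * PV_t at t = 4.5000: 10.429512
  t * PV_t at t = 5.0000: 442.250707
Macaulay duration D = 496.539924 / 110.605512 = 4.489287
Modified duration = D / (1 + y/m) = 4.489287 / (1 + 0.015000) = 4.422943


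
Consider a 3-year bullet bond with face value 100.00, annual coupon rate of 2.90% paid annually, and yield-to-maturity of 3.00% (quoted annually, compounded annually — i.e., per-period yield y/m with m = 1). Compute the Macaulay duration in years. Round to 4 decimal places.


Answer: Macaulay duration = 2.9161 years

Derivation:
Coupon per period c = face * coupon_rate / m = 2.900000
Periods per year m = 1; per-period yield y/m = 0.030000
Number of cashflows N = 3
Cashflows (t years, CF_t, discount factor 1/(1+y/m)^(m*t), PV):
  t = 1.0000: CF_t = 2.900000, DF = 0.970874, PV = 2.815534
  t = 2.0000: CF_t = 2.900000, DF = 0.942596, PV = 2.733528
  t = 3.0000: CF_t = 102.900000, DF = 0.915142, PV = 94.168077
Price P = sum_t PV_t = 99.717139
Macaulay numerator sum_t t * PV_t:
  t * PV_t at t = 1.0000: 2.815534
  t * PV_t at t = 2.0000: 5.467056
  t * PV_t at t = 3.0000: 282.504230
Macaulay duration D = (sum_t t * PV_t) / P = 290.786820 / 99.717139 = 2.916117


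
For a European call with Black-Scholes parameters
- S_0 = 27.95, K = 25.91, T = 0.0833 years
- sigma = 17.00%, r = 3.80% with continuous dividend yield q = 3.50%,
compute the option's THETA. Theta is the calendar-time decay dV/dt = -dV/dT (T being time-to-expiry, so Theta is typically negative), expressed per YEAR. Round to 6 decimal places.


d1 = 1.5742761196; d2 = 1.5252111626
phi(d1) = 0.1155431549; exp(-qT) = 0.9970887459; exp(-rT) = 0.9968396046
Theta = -S*exp(-qT)*phi(d1)*sigma/(2*sqrt(T)) - r*K*exp(-rT)*N(d2) + q*S*exp(-qT)*N(d1)
N(d1) = 0.9422881859; N(d2) = 0.9363967814; sqrt(T) = 0.2886173938
Term 1 = -27.9500 * 0.9970887459 * 0.1155431549 * 0.1700 / (2 * 0.2886173938) = -0.9483229773
Term 2 = -0.0380 * 25.9100 * 0.9968396046 * 0.9363967814 = -0.9190437927
Term 3 = 0.0350 * 27.9500 * 0.9970887459 * 0.9422881859 = 0.9191098430
Theta = -0.9483229773 + (-0.9190437927) + (0.9191098430) = -0.948257

Answer: Theta = -0.948257


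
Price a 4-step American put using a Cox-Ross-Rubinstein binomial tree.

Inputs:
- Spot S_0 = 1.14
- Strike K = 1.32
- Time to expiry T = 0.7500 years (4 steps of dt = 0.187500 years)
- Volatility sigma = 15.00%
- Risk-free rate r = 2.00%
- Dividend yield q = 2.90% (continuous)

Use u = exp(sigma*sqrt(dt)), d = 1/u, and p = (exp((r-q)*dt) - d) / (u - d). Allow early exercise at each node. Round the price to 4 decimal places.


dt = T/N = 0.187500
u = exp(sigma*sqrt(dt)) = 1.067108; d = 1/u = 0.937113
p = (exp((r-q)*dt) - d) / (u - d) = 0.470797
Discount per step: exp(-r*dt) = 0.996257
Stock lattice S(k, i) with i counting down-moves:
  k=0: S(0,0) = 1.1400
  k=1: S(1,0) = 1.2165; S(1,1) = 1.0683
  k=2: S(2,0) = 1.2981; S(2,1) = 1.1400; S(2,2) = 1.0011
  k=3: S(3,0) = 1.3853; S(3,1) = 1.2165; S(3,2) = 1.0683; S(3,3) = 0.9382
  k=4: S(4,0) = 1.4782; S(4,1) = 1.2981; S(4,2) = 1.1400; S(4,3) = 1.0011; S(4,4) = 0.8792
Terminal payoffs V(N, i) = max(K - S_T, 0):
  V(4,0) = 0.000000; V(4,1) = 0.021861; V(4,2) = 0.180000; V(4,3) = 0.318875; V(4,4) = 0.440832
Backward induction: V(k, i) = exp(-r*dt) * [p * V(k+1, i) + (1-p) * V(k+1, i+1)]; then take max(V_cont, immediate exercise) for American.
  V(3,0) = exp(-r*dt) * [p*0.000000 + (1-p)*0.021861] = 0.011525; exercise = 0.000000; V(3,0) = max -> 0.011525
  V(3,1) = exp(-r*dt) * [p*0.021861 + (1-p)*0.180000] = 0.105153; exercise = 0.103497; V(3,1) = max -> 0.105153
  V(3,2) = exp(-r*dt) * [p*0.180000 + (1-p)*0.318875] = 0.252544; exercise = 0.251692; V(3,2) = max -> 0.252544
  V(3,3) = exp(-r*dt) * [p*0.318875 + (1-p)*0.440832] = 0.381980; exercise = 0.381833; V(3,3) = max -> 0.381980
  V(2,0) = exp(-r*dt) * [p*0.011525 + (1-p)*0.105153] = 0.060845; exercise = 0.021861; V(2,0) = max -> 0.060845
  V(2,1) = exp(-r*dt) * [p*0.105153 + (1-p)*0.252544] = 0.182467; exercise = 0.180000; V(2,1) = max -> 0.182467
  V(2,2) = exp(-r*dt) * [p*0.252544 + (1-p)*0.381980] = 0.319840; exercise = 0.318875; V(2,2) = max -> 0.319840
  V(1,0) = exp(-r*dt) * [p*0.060845 + (1-p)*0.182467] = 0.124739; exercise = 0.103497; V(1,0) = max -> 0.124739
  V(1,1) = exp(-r*dt) * [p*0.182467 + (1-p)*0.319840] = 0.254210; exercise = 0.251692; V(1,1) = max -> 0.254210
  V(0,0) = exp(-r*dt) * [p*0.124739 + (1-p)*0.254210] = 0.192532; exercise = 0.180000; V(0,0) = max -> 0.192532

Answer: Price = V(0,0) = 0.1925


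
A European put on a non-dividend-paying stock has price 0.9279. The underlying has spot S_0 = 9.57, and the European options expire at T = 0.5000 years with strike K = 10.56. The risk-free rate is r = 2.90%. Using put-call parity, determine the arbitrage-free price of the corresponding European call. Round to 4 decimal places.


Put-call parity: C - P = S_0 * exp(-qT) - K * exp(-rT).
S_0 * exp(-qT) = 9.5700 * 1.00000000 = 9.57000000
K * exp(-rT) = 10.5600 * 0.98560462 = 10.40798477
C = P + S*exp(-qT) - K*exp(-rT)
C = 0.9279 + 9.57000000 - 10.40798477 = 0.0899

Answer: Call price = 0.0899


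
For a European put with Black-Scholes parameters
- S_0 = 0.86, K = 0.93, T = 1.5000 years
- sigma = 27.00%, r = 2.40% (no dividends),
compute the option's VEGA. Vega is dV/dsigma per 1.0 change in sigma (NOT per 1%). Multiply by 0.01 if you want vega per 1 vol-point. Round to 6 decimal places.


d1 = 0.0375673195; d2 = -0.2931137958
phi(d1) = 0.3986608654; exp(-qT) = 1.0000000000; exp(-rT) = 0.9646402935
Vega = S * exp(-qT) * phi(d1) * sqrt(T) = 0.8600 * 1.0000000000 * 0.3986608654 * 1.2247448714 = 0.419902

Answer: Vega = 0.419902


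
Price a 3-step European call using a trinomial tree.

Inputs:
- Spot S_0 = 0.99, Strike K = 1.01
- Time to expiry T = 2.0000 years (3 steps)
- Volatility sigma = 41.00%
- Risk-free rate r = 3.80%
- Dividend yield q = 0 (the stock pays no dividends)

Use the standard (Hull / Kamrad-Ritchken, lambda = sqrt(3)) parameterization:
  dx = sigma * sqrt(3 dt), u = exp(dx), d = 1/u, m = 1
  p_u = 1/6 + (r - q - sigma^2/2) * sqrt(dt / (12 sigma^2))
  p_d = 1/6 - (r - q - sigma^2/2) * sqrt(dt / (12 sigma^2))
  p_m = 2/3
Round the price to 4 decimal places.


dt = T/N = 0.666667; dx = sigma*sqrt(3*dt) = 0.579828
u = exp(dx) = 1.785730; d = 1/u = 0.559995
p_u = 0.140193, p_m = 0.666667, p_d = 0.193140
Discount per step: exp(-r*dt) = 0.974985
Stock lattice S(k, j) with j the centered position index:
  k=0: S(0,+0) = 0.9900
  k=1: S(1,-1) = 0.5544; S(1,+0) = 0.9900; S(1,+1) = 1.7679
  k=2: S(2,-2) = 0.3105; S(2,-1) = 0.5544; S(2,+0) = 0.9900; S(2,+1) = 1.7679; S(2,+2) = 3.1569
  k=3: S(3,-3) = 0.1739; S(3,-2) = 0.3105; S(3,-1) = 0.5544; S(3,+0) = 0.9900; S(3,+1) = 1.7679; S(3,+2) = 3.1569; S(3,+3) = 5.6375
Terminal payoffs V(N, j) = max(S_T - K, 0):
  V(3,-3) = 0.000000; V(3,-2) = 0.000000; V(3,-1) = 0.000000; V(3,+0) = 0.000000; V(3,+1) = 0.757873; V(3,+2) = 2.146945; V(3,+3) = 4.627453
Backward induction: V(k, j) = exp(-r*dt) * [p_u * V(k+1, j+1) + p_m * V(k+1, j) + p_d * V(k+1, j-1)]
  V(2,-2) = exp(-r*dt) * [p_u*0.000000 + p_m*0.000000 + p_d*0.000000] = 0.000000
  V(2,-1) = exp(-r*dt) * [p_u*0.000000 + p_m*0.000000 + p_d*0.000000] = 0.000000
  V(2,+0) = exp(-r*dt) * [p_u*0.757873 + p_m*0.000000 + p_d*0.000000] = 0.103591
  V(2,+1) = exp(-r*dt) * [p_u*2.146945 + p_m*0.757873 + p_d*0.000000] = 0.786068
  V(2,+2) = exp(-r*dt) * [p_u*4.627453 + p_m*2.146945 + p_d*0.757873] = 2.170716
  V(1,-1) = exp(-r*dt) * [p_u*0.103591 + p_m*0.000000 + p_d*0.000000] = 0.014159
  V(1,+0) = exp(-r*dt) * [p_u*0.786068 + p_m*0.103591 + p_d*0.000000] = 0.174778
  V(1,+1) = exp(-r*dt) * [p_u*2.170716 + p_m*0.786068 + p_d*0.103591] = 0.827150
  V(0,+0) = exp(-r*dt) * [p_u*0.827150 + p_m*0.174778 + p_d*0.014159] = 0.229330

Answer: Price = V(0,0) = 0.2293


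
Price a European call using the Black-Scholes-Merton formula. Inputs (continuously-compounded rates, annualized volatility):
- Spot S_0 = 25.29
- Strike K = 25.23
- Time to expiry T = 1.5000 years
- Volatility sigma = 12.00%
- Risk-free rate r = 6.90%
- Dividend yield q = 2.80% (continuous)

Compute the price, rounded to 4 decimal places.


Answer: Price = 2.2546

Derivation:
d1 = (ln(S/K) + (r - q + 0.5*sigma^2) * T) / (sigma * sqrt(T)) = 0.50810105
d2 = d1 - sigma * sqrt(T) = 0.36113166
exp(-rT) = 0.90167602; exp(-qT) = 0.95886978
C = S_0 * exp(-qT) * N(d1) - K * exp(-rT) * N(d2)
N(d1) = 0.69430876; N(d2) = 0.64099949
C = 25.2900 * 0.95886978 * 0.69430876 - 25.2300 * 0.90167602 * 0.64099949 = 2.2546


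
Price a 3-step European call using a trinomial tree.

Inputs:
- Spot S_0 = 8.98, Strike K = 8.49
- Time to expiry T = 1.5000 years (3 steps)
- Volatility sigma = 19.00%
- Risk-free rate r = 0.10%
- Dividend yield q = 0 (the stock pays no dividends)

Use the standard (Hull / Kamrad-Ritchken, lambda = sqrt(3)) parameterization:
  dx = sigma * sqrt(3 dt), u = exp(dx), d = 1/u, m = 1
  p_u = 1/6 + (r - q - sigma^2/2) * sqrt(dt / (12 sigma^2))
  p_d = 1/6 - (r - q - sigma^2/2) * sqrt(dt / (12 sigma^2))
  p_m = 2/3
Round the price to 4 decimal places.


Answer: Price = V(0,0) = 1.0814

Derivation:
dt = T/N = 0.500000; dx = sigma*sqrt(3*dt) = 0.232702
u = exp(dx) = 1.262005; d = 1/u = 0.792390
p_u = 0.148349, p_m = 0.666667, p_d = 0.184984
Discount per step: exp(-r*dt) = 0.999500
Stock lattice S(k, j) with j the centered position index:
  k=0: S(0,+0) = 8.9800
  k=1: S(1,-1) = 7.1157; S(1,+0) = 8.9800; S(1,+1) = 11.3328
  k=2: S(2,-2) = 5.6384; S(2,-1) = 7.1157; S(2,+0) = 8.9800; S(2,+1) = 11.3328; S(2,+2) = 14.3021
  k=3: S(3,-3) = 4.4678; S(3,-2) = 5.6384; S(3,-1) = 7.1157; S(3,+0) = 8.9800; S(3,+1) = 11.3328; S(3,+2) = 14.3021; S(3,+3) = 18.0493
Terminal payoffs V(N, j) = max(S_T - K, 0):
  V(3,-3) = 0.000000; V(3,-2) = 0.000000; V(3,-1) = 0.000000; V(3,+0) = 0.490000; V(3,+1) = 2.842803; V(3,+2) = 5.812051; V(3,+3) = 9.559256
Backward induction: V(k, j) = exp(-r*dt) * [p_u * V(k+1, j+1) + p_m * V(k+1, j) + p_d * V(k+1, j-1)]
  V(2,-2) = exp(-r*dt) * [p_u*0.000000 + p_m*0.000000 + p_d*0.000000] = 0.000000
  V(2,-1) = exp(-r*dt) * [p_u*0.490000 + p_m*0.000000 + p_d*0.000000] = 0.072655
  V(2,+0) = exp(-r*dt) * [p_u*2.842803 + p_m*0.490000 + p_d*0.000000] = 0.748020
  V(2,+1) = exp(-r*dt) * [p_u*5.812051 + p_m*2.842803 + p_d*0.490000] = 2.846633
  V(2,+2) = exp(-r*dt) * [p_u*9.559256 + p_m*5.812051 + p_d*2.842803] = 5.815773
  V(1,-1) = exp(-r*dt) * [p_u*0.748020 + p_m*0.072655 + p_d*0.000000] = 0.159325
  V(1,+0) = exp(-r*dt) * [p_u*2.846633 + p_m*0.748020 + p_d*0.072655] = 0.933949
  V(1,+1) = exp(-r*dt) * [p_u*5.815773 + p_m*2.846633 + p_d*0.748020] = 2.897444
  V(0,+0) = exp(-r*dt) * [p_u*2.897444 + p_m*0.933949 + p_d*0.159325] = 1.081398


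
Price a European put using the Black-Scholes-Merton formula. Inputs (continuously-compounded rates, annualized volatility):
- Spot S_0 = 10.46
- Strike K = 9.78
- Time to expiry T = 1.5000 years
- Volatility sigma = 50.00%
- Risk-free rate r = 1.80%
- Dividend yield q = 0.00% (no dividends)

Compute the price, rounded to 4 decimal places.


d1 = (ln(S/K) + (r - q + 0.5*sigma^2) * T) / (sigma * sqrt(T)) = 0.46004516
d2 = d1 - sigma * sqrt(T) = -0.15232728
exp(-rT) = 0.97336124; exp(-qT) = 1.00000000
P = K * exp(-rT) * N(-d2) - S_0 * exp(-qT) * N(-d1)
N(-d1) = 0.32274190; N(-d2) = 0.56053559
P = 9.7800 * 0.97336124 * 0.56053559 - 10.4600 * 1.00000000 * 0.32274190 = 1.9601

Answer: Price = 1.9601


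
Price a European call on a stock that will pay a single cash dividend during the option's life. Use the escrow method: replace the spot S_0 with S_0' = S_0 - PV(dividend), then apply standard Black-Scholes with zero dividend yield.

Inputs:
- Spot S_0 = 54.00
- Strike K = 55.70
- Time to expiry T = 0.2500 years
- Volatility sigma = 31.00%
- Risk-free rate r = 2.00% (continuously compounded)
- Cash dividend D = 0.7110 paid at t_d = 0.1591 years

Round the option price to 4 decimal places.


Answer: Price = 2.3990

Derivation:
PV(D) = D * exp(-r * t_d) = 0.7110 * 0.99682306 = 0.70874119
S_0' = S_0 - PV(D) = 54.0000 - 0.70874119 = 53.29125881
d1 = (ln(S_0'/K) + (r + sigma^2/2)*T) / (sigma*sqrt(T)) = -0.17545374
d2 = d1 - sigma*sqrt(T) = -0.33045374
exp(-rT) = 0.99501248
N(d1) = 0.43036156; N(d2) = 0.37052857
C = S_0' * N(d1) - K * exp(-rT) * N(d2) = 53.29125881 * 0.43036156 - 55.7000 * 0.99501248 * 0.37052857 = 2.3990


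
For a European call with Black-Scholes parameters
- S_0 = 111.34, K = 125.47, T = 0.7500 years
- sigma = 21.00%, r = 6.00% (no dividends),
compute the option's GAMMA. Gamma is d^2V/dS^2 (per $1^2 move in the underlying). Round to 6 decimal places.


d1 = -0.3185906950; d2 = -0.5004560298
phi(d1) = 0.3792011224; exp(-qT) = 1.0000000000; exp(-rT) = 0.9559974818
Gamma = exp(-qT) * phi(d1) / (S * sigma * sqrt(T)) = 1.0000000000 * 0.3792011224 / (111.3400 * 0.2100 * 0.8660254038) = 0.018727

Answer: Gamma = 0.018727


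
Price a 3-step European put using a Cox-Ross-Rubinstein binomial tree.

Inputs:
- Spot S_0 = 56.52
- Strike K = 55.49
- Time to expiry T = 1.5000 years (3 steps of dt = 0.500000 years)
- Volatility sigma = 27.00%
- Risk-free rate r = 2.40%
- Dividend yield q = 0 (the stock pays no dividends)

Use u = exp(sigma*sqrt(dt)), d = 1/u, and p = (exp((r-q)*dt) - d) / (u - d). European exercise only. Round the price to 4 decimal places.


dt = T/N = 0.500000
u = exp(sigma*sqrt(dt)) = 1.210361; d = 1/u = 0.826200
p = (exp((r-q)*dt) - d) / (u - d) = 0.483840
Discount per step: exp(-r*dt) = 0.988072
Stock lattice S(k, i) with i counting down-moves:
  k=0: S(0,0) = 56.5200
  k=1: S(1,0) = 68.4096; S(1,1) = 46.6968
  k=2: S(2,0) = 82.8003; S(2,1) = 56.5200; S(2,2) = 38.5809
  k=3: S(3,0) = 100.2183; S(3,1) = 68.4096; S(3,2) = 46.6968; S(3,3) = 31.8755
Terminal payoffs V(N, i) = max(K - S_T, 0):
  V(3,0) = 0.000000; V(3,1) = 0.000000; V(3,2) = 8.793196; V(3,3) = 23.614488
Backward induction: V(k, i) = exp(-r*dt) * [p * V(k+1, i) + (1-p) * V(k+1, i+1)].
  V(2,0) = exp(-r*dt) * [p*0.000000 + (1-p)*0.000000] = 0.000000
  V(2,1) = exp(-r*dt) * [p*0.000000 + (1-p)*8.793196] = 4.484559
  V(2,2) = exp(-r*dt) * [p*8.793196 + (1-p)*23.614488] = 16.247216
  V(1,0) = exp(-r*dt) * [p*0.000000 + (1-p)*4.484559] = 2.287140
  V(1,1) = exp(-r*dt) * [p*4.484559 + (1-p)*16.247216] = 10.430060
  V(0,0) = exp(-r*dt) * [p*2.287140 + (1-p)*10.430060] = 6.412775

Answer: Price = V(0,0) = 6.4128


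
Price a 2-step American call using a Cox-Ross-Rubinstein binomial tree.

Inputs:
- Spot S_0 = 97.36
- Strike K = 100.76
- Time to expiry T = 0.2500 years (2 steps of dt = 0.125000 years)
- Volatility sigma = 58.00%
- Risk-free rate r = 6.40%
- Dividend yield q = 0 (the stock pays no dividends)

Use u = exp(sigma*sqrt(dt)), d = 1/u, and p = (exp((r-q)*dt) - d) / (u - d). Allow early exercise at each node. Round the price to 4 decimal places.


Answer: Price = V(0,0) = 9.9222

Derivation:
dt = T/N = 0.125000
u = exp(sigma*sqrt(dt)) = 1.227600; d = 1/u = 0.814598
p = (exp((r-q)*dt) - d) / (u - d) = 0.468362
Discount per step: exp(-r*dt) = 0.992032
Stock lattice S(k, i) with i counting down-moves:
  k=0: S(0,0) = 97.3600
  k=1: S(1,0) = 119.5191; S(1,1) = 79.3092
  k=2: S(2,0) = 146.7217; S(2,1) = 97.3600; S(2,2) = 64.6051
Terminal payoffs V(N, i) = max(S_T - K, 0):
  V(2,0) = 45.961669; V(2,1) = 0.000000; V(2,2) = 0.000000
Backward induction: V(k, i) = exp(-r*dt) * [p * V(k+1, i) + (1-p) * V(k+1, i+1)]; then take max(V_cont, immediate exercise) for American.
  V(1,0) = exp(-r*dt) * [p*45.961669 + (1-p)*0.000000] = 21.355158; exercise = 18.759127; V(1,0) = max -> 21.355158
  V(1,1) = exp(-r*dt) * [p*0.000000 + (1-p)*0.000000] = 0.000000; exercise = 0.000000; V(1,1) = max -> 0.000000
  V(0,0) = exp(-r*dt) * [p*21.355158 + (1-p)*0.000000] = 9.922242; exercise = 0.000000; V(0,0) = max -> 9.922242


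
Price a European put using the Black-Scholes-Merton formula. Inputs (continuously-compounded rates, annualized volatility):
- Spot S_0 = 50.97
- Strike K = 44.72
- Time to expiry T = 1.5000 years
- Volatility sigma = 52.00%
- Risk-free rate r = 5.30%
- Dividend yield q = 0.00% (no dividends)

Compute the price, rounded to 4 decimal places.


Answer: Price = 7.2924

Derivation:
d1 = (ln(S/K) + (r - q + 0.5*sigma^2) * T) / (sigma * sqrt(T)) = 0.64866947
d2 = d1 - sigma * sqrt(T) = 0.01180214
exp(-rT) = 0.92357802; exp(-qT) = 1.00000000
P = K * exp(-rT) * N(-d2) - S_0 * exp(-qT) * N(-d1)
N(-d1) = 0.25827602; N(-d2) = 0.49529174
P = 44.7200 * 0.92357802 * 0.49529174 - 50.9700 * 1.00000000 * 0.25827602 = 7.2924


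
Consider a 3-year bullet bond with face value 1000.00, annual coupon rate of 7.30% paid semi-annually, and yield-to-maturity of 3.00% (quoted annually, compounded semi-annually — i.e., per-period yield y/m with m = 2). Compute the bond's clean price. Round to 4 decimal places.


Coupon per period c = face * coupon_rate / m = 36.500000
Periods per year m = 2; per-period yield y/m = 0.015000
Number of cashflows N = 6
Cashflows (t years, CF_t, discount factor 1/(1+y/m)^(m*t), PV):
  t = 0.5000: CF_t = 36.500000, DF = 0.985222, PV = 35.960591
  t = 1.0000: CF_t = 36.500000, DF = 0.970662, PV = 35.429154
  t = 1.5000: CF_t = 36.500000, DF = 0.956317, PV = 34.905570
  t = 2.0000: CF_t = 36.500000, DF = 0.942184, PV = 34.389724
  t = 2.5000: CF_t = 36.500000, DF = 0.928260, PV = 33.881502
  t = 3.0000: CF_t = 1036.500000, DF = 0.914542, PV = 947.922983
Price P = sum_t PV_t = 1122.489524

Answer: Price = 1122.4895


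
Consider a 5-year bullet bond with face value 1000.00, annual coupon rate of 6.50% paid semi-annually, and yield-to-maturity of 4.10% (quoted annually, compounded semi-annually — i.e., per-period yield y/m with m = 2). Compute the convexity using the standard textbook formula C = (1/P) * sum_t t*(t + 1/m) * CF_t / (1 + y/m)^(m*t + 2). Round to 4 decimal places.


Coupon per period c = face * coupon_rate / m = 32.500000
Periods per year m = 2; per-period yield y/m = 0.020500
Number of cashflows N = 10
Cashflows (t years, CF_t, discount factor 1/(1+y/m)^(m*t), PV):
  t = 0.5000: CF_t = 32.500000, DF = 0.979912, PV = 31.847134
  t = 1.0000: CF_t = 32.500000, DF = 0.960227, PV = 31.207382
  t = 1.5000: CF_t = 32.500000, DF = 0.940938, PV = 30.580483
  t = 2.0000: CF_t = 32.500000, DF = 0.922036, PV = 29.966176
  t = 2.5000: CF_t = 32.500000, DF = 0.903514, PV = 29.364210
  t = 3.0000: CF_t = 32.500000, DF = 0.885364, PV = 28.774336
  t = 3.5000: CF_t = 32.500000, DF = 0.867579, PV = 28.196311
  t = 4.0000: CF_t = 32.500000, DF = 0.850151, PV = 27.629898
  t = 4.5000: CF_t = 32.500000, DF = 0.833073, PV = 27.074864
  t = 5.0000: CF_t = 1032.500000, DF = 0.816338, PV = 842.868784
Price P = sum_t PV_t = 1107.509577
Convexity numerator sum_t t*(t + 1/m) * CF_t / (1+y/m)^(m*t + 2):
  t = 0.5000: term = 15.290241
  t = 1.0000: term = 44.949264
  t = 1.5000: term = 88.092629
  t = 2.0000: term = 143.871679
  t = 2.5000: term = 211.472335
  t = 3.0000: term = 290.113934
  t = 3.5000: term = 379.048092
  t = 4.0000: term = 477.557616
  t = 4.5000: term = 584.955434
  t = 5.0000: term = 22257.001011
Convexity = (1/P) * sum = 24492.352235 / 1107.509577 = 22.114799

Answer: Convexity = 22.1148


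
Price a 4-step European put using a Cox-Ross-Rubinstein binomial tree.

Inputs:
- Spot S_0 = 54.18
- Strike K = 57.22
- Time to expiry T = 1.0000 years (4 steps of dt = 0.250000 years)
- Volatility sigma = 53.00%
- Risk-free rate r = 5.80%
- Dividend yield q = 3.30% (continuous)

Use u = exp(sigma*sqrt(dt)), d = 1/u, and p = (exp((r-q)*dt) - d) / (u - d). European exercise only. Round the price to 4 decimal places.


dt = T/N = 0.250000
u = exp(sigma*sqrt(dt)) = 1.303431; d = 1/u = 0.767206
p = (exp((r-q)*dt) - d) / (u - d) = 0.445827
Discount per step: exp(-r*dt) = 0.985605
Stock lattice S(k, i) with i counting down-moves:
  k=0: S(0,0) = 54.1800
  k=1: S(1,0) = 70.6199; S(1,1) = 41.5672
  k=2: S(2,0) = 92.0482; S(2,1) = 54.1800; S(2,2) = 31.8906
  k=3: S(3,0) = 119.9784; S(3,1) = 70.6199; S(3,2) = 41.5672; S(3,3) = 24.4667
  k=4: S(4,0) = 156.3836; S(4,1) = 92.0482; S(4,2) = 54.1800; S(4,3) = 31.8906; S(4,4) = 18.7710
Terminal payoffs V(N, i) = max(K - S_T, 0):
  V(4,0) = 0.000000; V(4,1) = 0.000000; V(4,2) = 3.040000; V(4,3) = 25.329383; V(4,4) = 38.449024
Backward induction: V(k, i) = exp(-r*dt) * [p * V(k+1, i) + (1-p) * V(k+1, i+1)].
  V(3,0) = exp(-r*dt) * [p*0.000000 + (1-p)*0.000000] = 0.000000
  V(3,1) = exp(-r*dt) * [p*0.000000 + (1-p)*3.040000] = 1.660434
  V(3,2) = exp(-r*dt) * [p*3.040000 + (1-p)*25.329383] = 15.170597
  V(3,3) = exp(-r*dt) * [p*25.329383 + (1-p)*38.449024] = 32.130645
  V(2,0) = exp(-r*dt) * [p*0.000000 + (1-p)*1.660434] = 0.906921
  V(2,1) = exp(-r*dt) * [p*1.660434 + (1-p)*15.170597] = 9.015720
  V(2,2) = exp(-r*dt) * [p*15.170597 + (1-p)*32.130645] = 24.215711
  V(1,0) = exp(-r*dt) * [p*0.906921 + (1-p)*9.015720] = 5.322855
  V(1,1) = exp(-r*dt) * [p*9.015720 + (1-p)*24.215711] = 17.188101
  V(0,0) = exp(-r*dt) * [p*5.322855 + (1-p)*17.188101] = 11.726973

Answer: Price = V(0,0) = 11.7270


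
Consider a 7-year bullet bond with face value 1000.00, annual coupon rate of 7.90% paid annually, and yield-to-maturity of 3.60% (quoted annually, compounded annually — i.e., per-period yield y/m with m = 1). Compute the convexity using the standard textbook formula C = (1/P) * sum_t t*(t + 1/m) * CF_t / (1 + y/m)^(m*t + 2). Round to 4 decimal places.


Answer: Convexity = 40.3564

Derivation:
Coupon per period c = face * coupon_rate / m = 79.000000
Periods per year m = 1; per-period yield y/m = 0.036000
Number of cashflows N = 7
Cashflows (t years, CF_t, discount factor 1/(1+y/m)^(m*t), PV):
  t = 1.0000: CF_t = 79.000000, DF = 0.965251, PV = 76.254826
  t = 2.0000: CF_t = 79.000000, DF = 0.931709, PV = 73.605045
  t = 3.0000: CF_t = 79.000000, DF = 0.899333, PV = 71.047340
  t = 4.0000: CF_t = 79.000000, DF = 0.868082, PV = 68.578514
  t = 5.0000: CF_t = 79.000000, DF = 0.837917, PV = 66.195477
  t = 6.0000: CF_t = 79.000000, DF = 0.808801, PV = 63.895248
  t = 7.0000: CF_t = 1079.000000, DF = 0.780696, PV = 842.370514
Price P = sum_t PV_t = 1261.946964
Convexity numerator sum_t t*(t + 1/m) * CF_t / (1+y/m)^(m*t + 2):
  t = 1.0000: term = 142.094681
  t = 2.0000: term = 411.471083
  t = 3.0000: term = 794.345721
  t = 4.0000: term = 1277.904956
  t = 5.0000: term = 1850.248489
  t = 6.0000: term = 2500.335796
  t = 7.0000: term = 43951.294713
Convexity = (1/P) * sum = 50927.695439 / 1261.946964 = 40.356447


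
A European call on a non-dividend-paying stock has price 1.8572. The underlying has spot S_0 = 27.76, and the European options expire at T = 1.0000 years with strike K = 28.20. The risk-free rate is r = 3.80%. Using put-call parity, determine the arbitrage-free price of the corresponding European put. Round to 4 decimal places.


Put-call parity: C - P = S_0 * exp(-qT) - K * exp(-rT).
S_0 * exp(-qT) = 27.7600 * 1.00000000 = 27.76000000
K * exp(-rT) = 28.2000 * 0.96271294 = 27.14850493
P = C - S*exp(-qT) + K*exp(-rT)
P = 1.8572 - 27.76000000 + 27.14850493 = 1.2457

Answer: Put price = 1.2457


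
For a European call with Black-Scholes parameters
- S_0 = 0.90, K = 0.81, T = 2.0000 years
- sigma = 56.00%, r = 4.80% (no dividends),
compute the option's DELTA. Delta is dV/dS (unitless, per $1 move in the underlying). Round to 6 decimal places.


Answer: Delta = 0.742230

Derivation:
d1 = 0.6502358440; d2 = -0.1417237509
phi(d1) = 0.3229228433; exp(-qT) = 1.0000000000; exp(-rT) = 0.9084640161
N(d1) = 0.7422300545
Delta = exp(-qT) * N(d1) = 1.0000000000 * 0.7422300545 = 0.742230


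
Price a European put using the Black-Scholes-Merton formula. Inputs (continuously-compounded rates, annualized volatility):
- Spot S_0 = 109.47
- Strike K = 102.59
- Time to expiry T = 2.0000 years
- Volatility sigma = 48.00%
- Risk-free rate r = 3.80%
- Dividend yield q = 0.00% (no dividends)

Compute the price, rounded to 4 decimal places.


d1 = (ln(S/K) + (r - q + 0.5*sigma^2) * T) / (sigma * sqrt(T)) = 0.54699140
d2 = d1 - sigma * sqrt(T) = -0.13183111
exp(-rT) = 0.92681621; exp(-qT) = 1.00000000
P = K * exp(-rT) * N(-d2) - S_0 * exp(-qT) * N(-d1)
N(-d1) = 0.29219232; N(-d2) = 0.55244106
P = 102.5900 * 0.92681621 * 0.55244106 - 109.4700 * 1.00000000 * 0.29219232 = 20.5409

Answer: Price = 20.5409


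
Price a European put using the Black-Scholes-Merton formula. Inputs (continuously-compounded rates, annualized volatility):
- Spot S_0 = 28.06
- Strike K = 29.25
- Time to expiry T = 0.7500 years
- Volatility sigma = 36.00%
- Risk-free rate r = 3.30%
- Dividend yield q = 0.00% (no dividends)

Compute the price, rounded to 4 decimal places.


d1 = (ln(S/K) + (r - q + 0.5*sigma^2) * T) / (sigma * sqrt(T)) = 0.10204827
d2 = d1 - sigma * sqrt(T) = -0.20972088
exp(-rT) = 0.97555377; exp(-qT) = 1.00000000
P = K * exp(-rT) * N(-d2) - S_0 * exp(-qT) * N(-d1)
N(-d1) = 0.45935918; N(-d2) = 0.58305724
P = 29.2500 * 0.97555377 * 0.58305724 - 28.0600 * 1.00000000 * 0.45935918 = 3.7479

Answer: Price = 3.7479


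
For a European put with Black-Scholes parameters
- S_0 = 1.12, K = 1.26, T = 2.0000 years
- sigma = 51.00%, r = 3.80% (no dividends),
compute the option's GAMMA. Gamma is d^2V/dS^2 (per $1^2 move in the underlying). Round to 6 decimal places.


Answer: Gamma = 0.471749

Derivation:
d1 = 0.3026929528; d2 = -0.4185559640
phi(d1) = 0.3810784403; exp(-qT) = 1.0000000000; exp(-rT) = 0.9268162066
Gamma = exp(-qT) * phi(d1) / (S * sigma * sqrt(T)) = 1.0000000000 * 0.3810784403 / (1.1200 * 0.5100 * 1.4142135624) = 0.471749


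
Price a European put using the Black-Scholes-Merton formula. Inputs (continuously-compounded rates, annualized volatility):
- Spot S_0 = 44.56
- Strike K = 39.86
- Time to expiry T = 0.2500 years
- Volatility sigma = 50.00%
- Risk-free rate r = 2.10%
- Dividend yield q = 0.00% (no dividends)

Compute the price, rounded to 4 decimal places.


Answer: Price = 2.1795

Derivation:
d1 = (ln(S/K) + (r - q + 0.5*sigma^2) * T) / (sigma * sqrt(T)) = 0.59185312
d2 = d1 - sigma * sqrt(T) = 0.34185312
exp(-rT) = 0.99476376; exp(-qT) = 1.00000000
P = K * exp(-rT) * N(-d2) - S_0 * exp(-qT) * N(-d1)
N(-d1) = 0.27697447; N(-d2) = 0.36623071
P = 39.8600 * 0.99476376 * 0.36623071 - 44.5600 * 1.00000000 * 0.27697447 = 2.1795


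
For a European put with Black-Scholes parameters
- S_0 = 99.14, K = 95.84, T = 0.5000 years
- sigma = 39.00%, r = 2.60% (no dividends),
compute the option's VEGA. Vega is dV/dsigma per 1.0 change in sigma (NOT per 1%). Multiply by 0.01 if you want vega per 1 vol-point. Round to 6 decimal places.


Answer: Vega = 26.673102

Derivation:
d1 = 0.3077831237; d2 = 0.0320114790
phi(d1) = 0.3804868132; exp(-qT) = 1.0000000000; exp(-rT) = 0.9870841350
Vega = S * exp(-qT) * phi(d1) * sqrt(T) = 99.1400 * 1.0000000000 * 0.3804868132 * 0.7071067812 = 26.673102


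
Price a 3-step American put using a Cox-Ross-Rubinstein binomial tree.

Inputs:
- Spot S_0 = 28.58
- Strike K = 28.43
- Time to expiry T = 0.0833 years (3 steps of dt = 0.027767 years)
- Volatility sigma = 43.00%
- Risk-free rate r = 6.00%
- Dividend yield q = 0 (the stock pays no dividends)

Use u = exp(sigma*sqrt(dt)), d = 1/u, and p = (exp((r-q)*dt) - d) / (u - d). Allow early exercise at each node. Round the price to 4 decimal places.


Answer: Price = V(0,0) = 1.3964

Derivation:
dt = T/N = 0.027767
u = exp(sigma*sqrt(dt)) = 1.074282; d = 1/u = 0.930854
p = (exp((r-q)*dt) - d) / (u - d) = 0.493720
Discount per step: exp(-r*dt) = 0.998335
Stock lattice S(k, i) with i counting down-moves:
  k=0: S(0,0) = 28.5800
  k=1: S(1,0) = 30.7030; S(1,1) = 26.6038
  k=2: S(2,0) = 32.9836; S(2,1) = 28.5800; S(2,2) = 24.7643
  k=3: S(3,0) = 35.4337; S(3,1) = 30.7030; S(3,2) = 26.6038; S(3,3) = 23.0519
Terminal payoffs V(N, i) = max(K - S_T, 0):
  V(3,0) = 0.000000; V(3,1) = 0.000000; V(3,2) = 1.826179; V(3,3) = 5.378054
Backward induction: V(k, i) = exp(-r*dt) * [p * V(k+1, i) + (1-p) * V(k+1, i+1)]; then take max(V_cont, immediate exercise) for American.
  V(2,0) = exp(-r*dt) * [p*0.000000 + (1-p)*0.000000] = 0.000000; exercise = 0.000000; V(2,0) = max -> 0.000000
  V(2,1) = exp(-r*dt) * [p*0.000000 + (1-p)*1.826179] = 0.923019; exercise = 0.000000; V(2,1) = max -> 0.923019
  V(2,2) = exp(-r*dt) * [p*1.826179 + (1-p)*5.378054] = 3.618390; exercise = 3.665715; V(2,2) = max -> 3.665715
  V(1,0) = exp(-r*dt) * [p*0.000000 + (1-p)*0.923019] = 0.466528; exercise = 0.000000; V(1,0) = max -> 0.466528
  V(1,1) = exp(-r*dt) * [p*0.923019 + (1-p)*3.665715] = 2.307743; exercise = 1.826179; V(1,1) = max -> 2.307743
  V(0,0) = exp(-r*dt) * [p*0.466528 + (1-p)*2.307743] = 1.396371; exercise = 0.000000; V(0,0) = max -> 1.396371


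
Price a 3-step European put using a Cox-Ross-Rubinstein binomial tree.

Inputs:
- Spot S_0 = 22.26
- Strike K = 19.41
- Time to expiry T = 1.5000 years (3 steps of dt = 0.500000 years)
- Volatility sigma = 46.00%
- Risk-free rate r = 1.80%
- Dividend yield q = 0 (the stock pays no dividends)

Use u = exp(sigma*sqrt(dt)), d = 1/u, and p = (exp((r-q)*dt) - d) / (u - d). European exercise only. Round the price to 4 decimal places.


Answer: Price = V(0,0) = 3.3087

Derivation:
dt = T/N = 0.500000
u = exp(sigma*sqrt(dt)) = 1.384403; d = 1/u = 0.722333
p = (exp((r-q)*dt) - d) / (u - d) = 0.433047
Discount per step: exp(-r*dt) = 0.991040
Stock lattice S(k, i) with i counting down-moves:
  k=0: S(0,0) = 22.2600
  k=1: S(1,0) = 30.8168; S(1,1) = 16.0791
  k=2: S(2,0) = 42.6629; S(2,1) = 22.2600; S(2,2) = 11.6145
  k=3: S(3,0) = 59.0626; S(3,1) = 30.8168; S(3,2) = 16.0791; S(3,3) = 8.3895
Terminal payoffs V(N, i) = max(K - S_T, 0):
  V(3,0) = 0.000000; V(3,1) = 0.000000; V(3,2) = 3.330869; V(3,3) = 11.020474
Backward induction: V(k, i) = exp(-r*dt) * [p * V(k+1, i) + (1-p) * V(k+1, i+1)].
  V(2,0) = exp(-r*dt) * [p*0.000000 + (1-p)*0.000000] = 0.000000
  V(2,1) = exp(-r*dt) * [p*0.000000 + (1-p)*3.330869] = 1.871526
  V(2,2) = exp(-r*dt) * [p*3.330869 + (1-p)*11.020474] = 7.621608
  V(1,0) = exp(-r*dt) * [p*0.000000 + (1-p)*1.871526] = 1.051560
  V(1,1) = exp(-r*dt) * [p*1.871526 + (1-p)*7.621608] = 5.085574
  V(0,0) = exp(-r*dt) * [p*1.051560 + (1-p)*5.085574] = 3.308742


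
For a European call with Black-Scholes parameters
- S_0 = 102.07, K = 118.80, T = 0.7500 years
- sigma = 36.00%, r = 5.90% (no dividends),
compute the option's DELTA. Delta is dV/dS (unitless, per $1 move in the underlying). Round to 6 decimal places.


d1 = -0.1890262567; d2 = -0.5007954021
phi(d1) = 0.3918782806; exp(-qT) = 1.0000000000; exp(-rT) = 0.9567147489
N(d1) = 0.4250361189
Delta = exp(-qT) * N(d1) = 1.0000000000 * 0.4250361189 = 0.425036

Answer: Delta = 0.425036


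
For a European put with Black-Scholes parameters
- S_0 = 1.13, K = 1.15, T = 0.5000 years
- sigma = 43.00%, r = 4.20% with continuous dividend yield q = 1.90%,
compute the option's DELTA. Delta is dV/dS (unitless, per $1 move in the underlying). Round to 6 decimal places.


d1 = 0.1321490168; d2 = -0.1719068991
phi(d1) = 0.3954740075; exp(-qT) = 0.9905449824; exp(-rT) = 0.9792189646
N(-d1) = 0.4474332130
Delta = -exp(-qT) * N(-d1) = -0.9905449824 * 0.4474332130 = -0.443203

Answer: Delta = -0.443203


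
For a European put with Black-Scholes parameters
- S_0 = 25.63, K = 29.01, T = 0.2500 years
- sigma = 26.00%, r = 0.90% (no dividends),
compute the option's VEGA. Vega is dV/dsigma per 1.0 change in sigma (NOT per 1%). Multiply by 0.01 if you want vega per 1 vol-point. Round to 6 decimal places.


d1 = -0.8705927520; d2 = -1.0005927520
phi(d1) = 0.2731035086; exp(-qT) = 1.0000000000; exp(-rT) = 0.9977525294
Vega = S * exp(-qT) * phi(d1) * sqrt(T) = 25.6300 * 1.0000000000 * 0.2731035086 * 0.5000000000 = 3.499821

Answer: Vega = 3.499821


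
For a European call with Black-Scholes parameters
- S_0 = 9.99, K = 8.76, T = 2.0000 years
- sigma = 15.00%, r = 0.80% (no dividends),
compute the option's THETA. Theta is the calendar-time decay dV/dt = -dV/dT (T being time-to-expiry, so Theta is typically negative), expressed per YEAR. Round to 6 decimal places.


Answer: Theta = -0.203166

Derivation:
d1 = 0.8008629542; d2 = 0.5887309198
phi(d1) = 0.2894915216; exp(-qT) = 1.0000000000; exp(-rT) = 0.9841273201
Theta = -S*exp(-qT)*phi(d1)*sigma/(2*sqrt(T)) - r*K*exp(-rT)*N(d2) + q*S*exp(-qT)*N(d1)
N(d1) = 0.7883945057; N(d2) = 0.7219791036; sqrt(T) = 1.4142135624
Term 1 = -9.9900 * 1.0000000000 * 0.2894915216 * 0.1500 / (2 * 1.4142135624) = -0.1533725374
Term 2 = -0.0080 * 8.7600 * 0.9841273201 * 0.7219791036 = -0.0497931968
Term 3 = 0 (no dividend yield, q = 0)
Theta = -0.1533725374 + (-0.0497931968) + (0.0000000000) = -0.203166


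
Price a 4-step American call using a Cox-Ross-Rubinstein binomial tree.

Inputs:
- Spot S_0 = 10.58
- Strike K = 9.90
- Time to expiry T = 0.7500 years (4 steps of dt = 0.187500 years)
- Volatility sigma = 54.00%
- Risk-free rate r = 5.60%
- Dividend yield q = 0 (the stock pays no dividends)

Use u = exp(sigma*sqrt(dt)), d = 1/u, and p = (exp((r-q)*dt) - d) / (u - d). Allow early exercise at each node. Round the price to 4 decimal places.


dt = T/N = 0.187500
u = exp(sigma*sqrt(dt)) = 1.263426; d = 1/u = 0.791499
p = (exp((r-q)*dt) - d) / (u - d) = 0.464175
Discount per step: exp(-r*dt) = 0.989555
Stock lattice S(k, i) with i counting down-moves:
  k=0: S(0,0) = 10.5800
  k=1: S(1,0) = 13.3670; S(1,1) = 8.3741
  k=2: S(2,0) = 16.8883; S(2,1) = 10.5800; S(2,2) = 6.6281
  k=3: S(3,0) = 21.3371; S(3,1) = 13.3670; S(3,2) = 8.3741; S(3,3) = 5.2461
  k=4: S(4,0) = 26.9578; S(4,1) = 16.8883; S(4,2) = 10.5800; S(4,3) = 6.6281; S(4,4) = 4.1523
Terminal payoffs V(N, i) = max(S_T - K, 0):
  V(4,0) = 17.057805; V(4,1) = 6.988267; V(4,2) = 0.680000; V(4,3) = 0.000000; V(4,4) = 0.000000
Backward induction: V(k, i) = exp(-r*dt) * [p * V(k+1, i) + (1-p) * V(k+1, i+1)]; then take max(V_cont, immediate exercise) for American.
  V(3,0) = exp(-r*dt) * [p*17.057805 + (1-p)*6.988267] = 11.540478; exercise = 11.437071; V(3,0) = max -> 11.540478
  V(3,1) = exp(-r*dt) * [p*6.988267 + (1-p)*0.680000] = 3.570450; exercise = 3.467044; V(3,1) = max -> 3.570450
  V(3,2) = exp(-r*dt) * [p*0.680000 + (1-p)*0.000000] = 0.312342; exercise = 0.000000; V(3,2) = max -> 0.312342
  V(3,3) = exp(-r*dt) * [p*0.000000 + (1-p)*0.000000] = 0.000000; exercise = 0.000000; V(3,3) = max -> 0.000000
  V(2,0) = exp(-r*dt) * [p*11.540478 + (1-p)*3.570450] = 7.194000; exercise = 6.988267; V(2,0) = max -> 7.194000
  V(2,1) = exp(-r*dt) * [p*3.570450 + (1-p)*0.312342] = 1.805614; exercise = 0.680000; V(2,1) = max -> 1.805614
  V(2,2) = exp(-r*dt) * [p*0.312342 + (1-p)*0.000000] = 0.143467; exercise = 0.000000; V(2,2) = max -> 0.143467
  V(1,0) = exp(-r*dt) * [p*7.194000 + (1-p)*1.805614] = 4.261781; exercise = 3.467044; V(1,0) = max -> 4.261781
  V(1,1) = exp(-r*dt) * [p*1.805614 + (1-p)*0.143467] = 0.905436; exercise = 0.000000; V(1,1) = max -> 0.905436
  V(0,0) = exp(-r*dt) * [p*4.261781 + (1-p)*0.905436] = 2.437636; exercise = 0.680000; V(0,0) = max -> 2.437636

Answer: Price = V(0,0) = 2.4376
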